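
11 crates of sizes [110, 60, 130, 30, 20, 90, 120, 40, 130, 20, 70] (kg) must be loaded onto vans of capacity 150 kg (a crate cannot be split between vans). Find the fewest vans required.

6

Total = 130 + 130 + 120 + 110 + 90 + 70 + 60 + 40 + 30 + 20 + 20 = 820 kg.
Lower bound: ⌈820/150⌉ = 6 vans.
A packing using 6 vans:
  van 1: 130 + 20 = 150
  van 2: 130 + 20 = 150
  van 3: 120 + 30 = 150
  van 4: 110 + 40 = 150
  van 5: 90 + 60 = 150
  van 6: 70 = 70
This matches the lower bound, so 6 is optimal.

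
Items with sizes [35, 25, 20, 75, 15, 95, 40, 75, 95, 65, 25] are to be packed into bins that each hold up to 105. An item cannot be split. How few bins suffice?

Total = 95 + 95 + 75 + 75 + 65 + 40 + 35 + 25 + 25 + 20 + 15 = 565.
Lower bound: ⌈565/105⌉ = 6 bins.
A packing using 6 bins:
  bin 1: 95 = 95
  bin 2: 95 = 95
  bin 3: 75 + 25 = 100
  bin 4: 75 + 25 = 100
  bin 5: 65 + 40 = 105
  bin 6: 35 + 20 + 15 = 70
This matches the lower bound, so 6 is optimal.

6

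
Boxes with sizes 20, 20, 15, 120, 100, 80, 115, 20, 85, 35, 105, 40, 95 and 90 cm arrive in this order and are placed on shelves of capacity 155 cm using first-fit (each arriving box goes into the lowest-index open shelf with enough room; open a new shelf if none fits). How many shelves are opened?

8

  20 → shelf 1 (new)  [load 20/155]
  20 → shelf 1  [load 40/155]
  15 → shelf 1  [load 55/155]
  120 → shelf 2 (new)  [load 120/155]
  100 → shelf 1  [load 155/155]
  80 → shelf 3 (new)  [load 80/155]
  115 → shelf 4 (new)  [load 115/155]
  20 → shelf 2  [load 140/155]
  85 → shelf 5 (new)  [load 85/155]
  35 → shelf 3  [load 115/155]
  105 → shelf 6 (new)  [load 105/155]
  40 → shelf 3  [load 155/155]
  95 → shelf 7 (new)  [load 95/155]
  90 → shelf 8 (new)  [load 90/155]
8 shelves opened.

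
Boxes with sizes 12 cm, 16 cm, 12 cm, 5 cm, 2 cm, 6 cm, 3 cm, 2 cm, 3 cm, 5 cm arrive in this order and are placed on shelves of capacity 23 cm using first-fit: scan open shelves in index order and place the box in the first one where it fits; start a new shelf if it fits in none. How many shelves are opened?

  12 → shelf 1 (new)  [load 12/23]
  16 → shelf 2 (new)  [load 16/23]
  12 → shelf 3 (new)  [load 12/23]
  5 → shelf 1  [load 17/23]
  2 → shelf 1  [load 19/23]
  6 → shelf 2  [load 22/23]
  3 → shelf 1  [load 22/23]
  2 → shelf 3  [load 14/23]
  3 → shelf 3  [load 17/23]
  5 → shelf 3  [load 22/23]
3 shelves opened.

3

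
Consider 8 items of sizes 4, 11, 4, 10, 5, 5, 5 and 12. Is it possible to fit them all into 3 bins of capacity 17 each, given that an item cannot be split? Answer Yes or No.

Total = 56; ⌈56/17⌉ = 4.
At least 4 bins are required, but only 3 are allowed.

No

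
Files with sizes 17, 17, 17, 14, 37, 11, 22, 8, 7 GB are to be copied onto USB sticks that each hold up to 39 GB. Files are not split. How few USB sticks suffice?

Total = 37 + 22 + 17 + 17 + 17 + 14 + 11 + 8 + 7 = 150 GB.
Lower bound: ⌈150/39⌉ = 4 USB sticks.
A packing using 4 USB sticks:
  USB stick 1: 37 = 37
  USB stick 2: 22 + 17 = 39
  USB stick 3: 17 + 14 + 8 = 39
  USB stick 4: 17 + 11 + 7 = 35
This matches the lower bound, so 4 is optimal.

4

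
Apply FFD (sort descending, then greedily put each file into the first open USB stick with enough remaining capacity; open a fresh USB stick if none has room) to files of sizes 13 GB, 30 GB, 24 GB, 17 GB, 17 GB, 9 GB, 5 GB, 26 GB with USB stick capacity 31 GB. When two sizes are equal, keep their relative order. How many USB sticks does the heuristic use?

Sorted descending: 30, 26, 24, 17, 17, 13, 9, 5.
  30 → USB stick 1 (new)  [load 30/31]
  26 → USB stick 2 (new)  [load 26/31]
  24 → USB stick 3 (new)  [load 24/31]
  17 → USB stick 4 (new)  [load 17/31]
  17 → USB stick 5 (new)  [load 17/31]
  13 → USB stick 4  [load 30/31]
  9 → USB stick 5  [load 26/31]
  5 → USB stick 2  [load 31/31]
5 USB sticks opened.

5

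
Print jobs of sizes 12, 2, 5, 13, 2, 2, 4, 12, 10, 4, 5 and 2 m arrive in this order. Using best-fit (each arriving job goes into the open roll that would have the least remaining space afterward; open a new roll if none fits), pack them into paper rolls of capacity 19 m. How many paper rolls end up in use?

4

  12 → roll 1 (new)  [load 12/19]
  2 → roll 1  [load 14/19]
  5 → roll 1  [load 19/19]
  13 → roll 2 (new)  [load 13/19]
  2 → roll 2  [load 15/19]
  2 → roll 2  [load 17/19]
  4 → roll 3 (new)  [load 4/19]
  12 → roll 3  [load 16/19]
  10 → roll 4 (new)  [load 10/19]
  4 → roll 4  [load 14/19]
  5 → roll 4  [load 19/19]
  2 → roll 2  [load 19/19]
4 paper rolls opened.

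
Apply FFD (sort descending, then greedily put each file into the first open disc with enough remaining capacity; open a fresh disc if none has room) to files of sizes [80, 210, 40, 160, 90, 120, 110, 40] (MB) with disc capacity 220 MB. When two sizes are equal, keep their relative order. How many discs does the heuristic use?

5

Sorted descending: 210, 160, 120, 110, 90, 80, 40, 40.
  210 → disc 1 (new)  [load 210/220]
  160 → disc 2 (new)  [load 160/220]
  120 → disc 3 (new)  [load 120/220]
  110 → disc 4 (new)  [load 110/220]
  90 → disc 3  [load 210/220]
  80 → disc 4  [load 190/220]
  40 → disc 2  [load 200/220]
  40 → disc 5 (new)  [load 40/220]
5 discs opened.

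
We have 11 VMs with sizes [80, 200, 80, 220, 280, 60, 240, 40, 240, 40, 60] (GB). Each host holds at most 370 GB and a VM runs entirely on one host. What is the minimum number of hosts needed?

5

Total = 280 + 240 + 240 + 220 + 200 + 80 + 80 + 60 + 60 + 40 + 40 = 1540 GB.
Lower bound: ⌈1540/370⌉ = 5 hosts.
A packing using 5 hosts:
  host 1: 280 + 80 = 360
  host 2: 240 + 80 + 40 = 360
  host 3: 240 + 60 + 60 = 360
  host 4: 220 + 40 = 260
  host 5: 200 = 200
This matches the lower bound, so 5 is optimal.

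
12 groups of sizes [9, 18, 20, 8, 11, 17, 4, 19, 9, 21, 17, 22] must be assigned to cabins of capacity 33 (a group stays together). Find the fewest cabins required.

7

Total = 22 + 21 + 20 + 19 + 18 + 17 + 17 + 11 + 9 + 9 + 8 + 4 = 175.
Lower bound: ⌈175/33⌉ = 6 cabins.
Also, 7 groups each exceed 33/2, and no two of those can share a cabin, so at least 7 cabins are needed.
A packing using 7 cabins:
  cabin 1: 22 + 11 = 33
  cabin 2: 21 + 9 = 30
  cabin 3: 20 + 9 + 4 = 33
  cabin 4: 19 + 8 = 27
  cabin 5: 18 = 18
  cabin 6: 17 = 17
  cabin 7: 17 = 17
This matches the lower bound, so 7 is optimal.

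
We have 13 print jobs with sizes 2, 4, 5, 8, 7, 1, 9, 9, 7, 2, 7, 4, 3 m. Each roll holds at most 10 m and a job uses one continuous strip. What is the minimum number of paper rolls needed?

Total = 9 + 9 + 8 + 7 + 7 + 7 + 5 + 4 + 4 + 3 + 2 + 2 + 1 = 68 m.
Lower bound: ⌈68/10⌉ = 7 paper rolls.
A packing using 8 paper rolls:
  roll 1: 9 + 1 = 10
  roll 2: 9 = 9
  roll 3: 8 + 2 = 10
  roll 4: 7 + 3 = 10
  roll 5: 7 + 2 = 9
  roll 6: 7 = 7
  roll 7: 5 + 4 = 9
  roll 8: 4 = 4
No arrangement into 7 paper rolls stays within capacity, so 8 is optimal.

8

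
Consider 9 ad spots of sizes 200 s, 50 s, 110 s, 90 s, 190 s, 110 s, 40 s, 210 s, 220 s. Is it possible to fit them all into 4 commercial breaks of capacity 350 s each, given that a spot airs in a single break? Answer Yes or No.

Yes

A valid assignment using 4 commercial breaks:
  break 1: 220 + 110 = 330
  break 2: 210 + 110 = 320
  break 3: 200 + 90 + 50 = 340
  break 4: 190 + 40 = 230
Every load is within 350 s, so 4 commercial breaks suffice.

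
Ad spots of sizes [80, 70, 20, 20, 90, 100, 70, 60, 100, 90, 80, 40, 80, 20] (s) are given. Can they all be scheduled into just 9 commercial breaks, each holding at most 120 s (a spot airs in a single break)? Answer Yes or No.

No

Total = 920 s; ⌈920/120⌉ = 8.
9 ad spots each exceed half the capacity and cannot share a break, forcing at least 9 commercial breaks.
The bound of 9 does not rule out 9, but exhaustive search shows no assignment into 9 commercial breaks of capacity 120 s exists — the minimum is 10.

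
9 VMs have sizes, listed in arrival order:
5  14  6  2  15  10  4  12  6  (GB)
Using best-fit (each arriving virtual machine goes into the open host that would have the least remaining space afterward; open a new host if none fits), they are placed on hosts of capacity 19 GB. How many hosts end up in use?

4

  5 → host 1 (new)  [load 5/19]
  14 → host 1  [load 19/19]
  6 → host 2 (new)  [load 6/19]
  2 → host 2  [load 8/19]
  15 → host 3 (new)  [load 15/19]
  10 → host 2  [load 18/19]
  4 → host 3  [load 19/19]
  12 → host 4 (new)  [load 12/19]
  6 → host 4  [load 18/19]
4 hosts opened.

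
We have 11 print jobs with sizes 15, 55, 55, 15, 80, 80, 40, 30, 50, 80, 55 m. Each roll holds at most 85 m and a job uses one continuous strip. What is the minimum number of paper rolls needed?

Total = 80 + 80 + 80 + 55 + 55 + 55 + 50 + 40 + 30 + 15 + 15 = 555 m.
Lower bound: ⌈555/85⌉ = 7 paper rolls.
A packing using 8 paper rolls:
  roll 1: 80 = 80
  roll 2: 80 = 80
  roll 3: 80 = 80
  roll 4: 55 + 30 = 85
  roll 5: 55 + 15 + 15 = 85
  roll 6: 55 = 55
  roll 7: 50 = 50
  roll 8: 40 = 40
No arrangement into 7 paper rolls stays within capacity, so 8 is optimal.

8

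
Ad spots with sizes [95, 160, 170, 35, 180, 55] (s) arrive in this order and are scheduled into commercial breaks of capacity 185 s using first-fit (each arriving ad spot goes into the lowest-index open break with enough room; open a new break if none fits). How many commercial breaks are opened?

4

  95 → break 1 (new)  [load 95/185]
  160 → break 2 (new)  [load 160/185]
  170 → break 3 (new)  [load 170/185]
  35 → break 1  [load 130/185]
  180 → break 4 (new)  [load 180/185]
  55 → break 1  [load 185/185]
4 commercial breaks opened.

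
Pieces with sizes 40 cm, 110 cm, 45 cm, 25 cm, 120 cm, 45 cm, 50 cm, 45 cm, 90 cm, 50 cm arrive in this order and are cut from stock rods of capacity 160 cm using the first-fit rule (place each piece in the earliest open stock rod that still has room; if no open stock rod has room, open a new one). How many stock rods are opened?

5

  40 → stock rod 1 (new)  [load 40/160]
  110 → stock rod 1  [load 150/160]
  45 → stock rod 2 (new)  [load 45/160]
  25 → stock rod 2  [load 70/160]
  120 → stock rod 3 (new)  [load 120/160]
  45 → stock rod 2  [load 115/160]
  50 → stock rod 4 (new)  [load 50/160]
  45 → stock rod 2  [load 160/160]
  90 → stock rod 4  [load 140/160]
  50 → stock rod 5 (new)  [load 50/160]
5 stock rods opened.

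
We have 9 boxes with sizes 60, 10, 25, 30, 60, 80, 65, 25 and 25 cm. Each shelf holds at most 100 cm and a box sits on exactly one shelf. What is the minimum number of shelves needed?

5

Total = 80 + 65 + 60 + 60 + 30 + 25 + 25 + 25 + 10 = 380 cm.
Lower bound: ⌈380/100⌉ = 4 shelves.
A packing using 5 shelves:
  shelf 1: 80 + 10 = 90
  shelf 2: 65 + 30 = 95
  shelf 3: 60 + 25 = 85
  shelf 4: 60 + 25 = 85
  shelf 5: 25 = 25
No arrangement into 4 shelves stays within capacity, so 5 is optimal.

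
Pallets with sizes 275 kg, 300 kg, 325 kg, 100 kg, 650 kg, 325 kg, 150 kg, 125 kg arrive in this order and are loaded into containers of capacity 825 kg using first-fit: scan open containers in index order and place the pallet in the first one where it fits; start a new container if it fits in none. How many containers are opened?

3

  275 → container 1 (new)  [load 275/825]
  300 → container 1  [load 575/825]
  325 → container 2 (new)  [load 325/825]
  100 → container 1  [load 675/825]
  650 → container 3 (new)  [load 650/825]
  325 → container 2  [load 650/825]
  150 → container 1  [load 825/825]
  125 → container 2  [load 775/825]
3 containers opened.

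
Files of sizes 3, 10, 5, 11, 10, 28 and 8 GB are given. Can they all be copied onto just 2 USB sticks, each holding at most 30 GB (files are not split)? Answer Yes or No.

No

Total = 75 GB; ⌈75/30⌉ = 3.
At least 3 USB sticks are required, but only 2 are allowed.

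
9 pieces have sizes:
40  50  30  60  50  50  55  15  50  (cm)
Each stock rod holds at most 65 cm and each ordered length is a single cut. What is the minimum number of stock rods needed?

8

Total = 60 + 55 + 50 + 50 + 50 + 50 + 40 + 30 + 15 = 400 cm.
Lower bound: ⌈400/65⌉ = 7 stock rods.
A packing using 8 stock rods:
  stock rod 1: 60 = 60
  stock rod 2: 55 = 55
  stock rod 3: 50 + 15 = 65
  stock rod 4: 50 = 50
  stock rod 5: 50 = 50
  stock rod 6: 50 = 50
  stock rod 7: 40 = 40
  stock rod 8: 30 = 30
No arrangement into 7 stock rods stays within capacity, so 8 is optimal.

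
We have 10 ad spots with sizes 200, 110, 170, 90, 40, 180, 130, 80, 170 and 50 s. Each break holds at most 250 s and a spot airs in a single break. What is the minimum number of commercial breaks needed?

Total = 200 + 180 + 170 + 170 + 130 + 110 + 90 + 80 + 50 + 40 = 1220 s.
Lower bound: ⌈1220/250⌉ = 5 commercial breaks.
A packing using 6 commercial breaks:
  break 1: 200 + 50 = 250
  break 2: 180 + 40 = 220
  break 3: 170 + 80 = 250
  break 4: 170 = 170
  break 5: 130 + 110 = 240
  break 6: 90 = 90
No arrangement into 5 commercial breaks stays within capacity, so 6 is optimal.

6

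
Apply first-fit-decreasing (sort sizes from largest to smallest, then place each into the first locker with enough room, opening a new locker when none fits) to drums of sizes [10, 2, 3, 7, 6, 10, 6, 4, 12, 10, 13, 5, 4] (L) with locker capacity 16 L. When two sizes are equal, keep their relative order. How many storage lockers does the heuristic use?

Sorted descending: 13, 12, 10, 10, 10, 7, 6, 6, 5, 4, 4, 3, 2.
  13 → locker 1 (new)  [load 13/16]
  12 → locker 2 (new)  [load 12/16]
  10 → locker 3 (new)  [load 10/16]
  10 → locker 4 (new)  [load 10/16]
  10 → locker 5 (new)  [load 10/16]
  7 → locker 6 (new)  [load 7/16]
  6 → locker 3  [load 16/16]
  6 → locker 4  [load 16/16]
  5 → locker 5  [load 15/16]
  4 → locker 2  [load 16/16]
  4 → locker 6  [load 11/16]
  3 → locker 1  [load 16/16]
  2 → locker 6  [load 13/16]
6 storage lockers opened.

6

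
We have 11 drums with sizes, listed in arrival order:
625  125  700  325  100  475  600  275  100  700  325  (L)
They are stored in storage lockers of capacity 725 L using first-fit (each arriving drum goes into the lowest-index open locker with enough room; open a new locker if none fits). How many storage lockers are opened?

  625 → locker 1 (new)  [load 625/725]
  125 → locker 2 (new)  [load 125/725]
  700 → locker 3 (new)  [load 700/725]
  325 → locker 2  [load 450/725]
  100 → locker 1  [load 725/725]
  475 → locker 4 (new)  [load 475/725]
  600 → locker 5 (new)  [load 600/725]
  275 → locker 2  [load 725/725]
  100 → locker 4  [load 575/725]
  700 → locker 6 (new)  [load 700/725]
  325 → locker 7 (new)  [load 325/725]
7 storage lockers opened.

7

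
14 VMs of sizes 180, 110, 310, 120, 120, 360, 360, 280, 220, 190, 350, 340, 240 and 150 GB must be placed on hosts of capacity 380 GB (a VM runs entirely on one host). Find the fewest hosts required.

10

Total = 360 + 360 + 350 + 340 + 310 + 280 + 240 + 220 + 190 + 180 + 150 + 120 + 120 + 110 = 3330 GB.
Lower bound: ⌈3330/380⌉ = 9 hosts.
A packing using 10 hosts:
  host 1: 360 = 360
  host 2: 360 = 360
  host 3: 350 = 350
  host 4: 340 = 340
  host 5: 310 = 310
  host 6: 280 = 280
  host 7: 240 + 120 = 360
  host 8: 220 + 150 = 370
  host 9: 190 + 180 = 370
  host 10: 120 + 110 = 230
No arrangement into 9 hosts stays within capacity, so 10 is optimal.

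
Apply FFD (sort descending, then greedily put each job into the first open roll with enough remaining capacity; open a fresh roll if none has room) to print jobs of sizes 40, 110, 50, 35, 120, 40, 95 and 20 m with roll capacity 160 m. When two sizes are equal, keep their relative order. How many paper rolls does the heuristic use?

4

Sorted descending: 120, 110, 95, 50, 40, 40, 35, 20.
  120 → roll 1 (new)  [load 120/160]
  110 → roll 2 (new)  [load 110/160]
  95 → roll 3 (new)  [load 95/160]
  50 → roll 2  [load 160/160]
  40 → roll 1  [load 160/160]
  40 → roll 3  [load 135/160]
  35 → roll 4 (new)  [load 35/160]
  20 → roll 3  [load 155/160]
4 paper rolls opened.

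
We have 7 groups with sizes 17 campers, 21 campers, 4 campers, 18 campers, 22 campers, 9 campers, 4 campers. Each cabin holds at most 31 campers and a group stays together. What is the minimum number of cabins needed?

4

Total = 22 + 21 + 18 + 17 + 9 + 4 + 4 = 95 campers.
Lower bound: ⌈95/31⌉ = 4 cabins.
A packing using 4 cabins:
  cabin 1: 22 + 9 = 31
  cabin 2: 21 + 4 + 4 = 29
  cabin 3: 18 = 18
  cabin 4: 17 = 17
This matches the lower bound, so 4 is optimal.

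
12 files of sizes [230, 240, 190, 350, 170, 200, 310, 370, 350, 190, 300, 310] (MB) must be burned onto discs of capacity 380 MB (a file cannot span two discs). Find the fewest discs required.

Total = 370 + 350 + 350 + 310 + 310 + 300 + 240 + 230 + 200 + 190 + 190 + 170 = 3210 MB.
Lower bound: ⌈3210/380⌉ = 9 discs.
A packing using 10 discs:
  disc 1: 370 = 370
  disc 2: 350 = 350
  disc 3: 350 = 350
  disc 4: 310 = 310
  disc 5: 310 = 310
  disc 6: 300 = 300
  disc 7: 240 = 240
  disc 8: 230 = 230
  disc 9: 200 + 170 = 370
  disc 10: 190 + 190 = 380
No arrangement into 9 discs stays within capacity, so 10 is optimal.

10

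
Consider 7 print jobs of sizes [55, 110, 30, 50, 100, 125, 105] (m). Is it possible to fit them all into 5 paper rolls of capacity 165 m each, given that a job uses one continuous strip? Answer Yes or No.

Yes

A valid assignment using 4 paper rolls:
  roll 1: 125 + 30 = 155
  roll 2: 110 + 55 = 165
  roll 3: 105 + 50 = 155
  roll 4: 100 = 100
That uses only 4 ≤ 5, so 5 paper rolls are enough.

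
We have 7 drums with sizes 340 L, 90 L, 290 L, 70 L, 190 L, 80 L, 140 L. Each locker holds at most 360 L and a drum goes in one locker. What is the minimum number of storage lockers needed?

4

Total = 340 + 290 + 190 + 140 + 90 + 80 + 70 = 1200 L.
Lower bound: ⌈1200/360⌉ = 4 storage lockers.
A packing using 4 storage lockers:
  locker 1: 340 = 340
  locker 2: 290 + 70 = 360
  locker 3: 190 + 140 = 330
  locker 4: 90 + 80 = 170
This matches the lower bound, so 4 is optimal.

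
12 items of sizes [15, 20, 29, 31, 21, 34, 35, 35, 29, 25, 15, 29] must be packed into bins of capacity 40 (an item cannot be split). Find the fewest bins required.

Total = 35 + 35 + 34 + 31 + 29 + 29 + 29 + 25 + 21 + 20 + 15 + 15 = 318.
Lower bound: ⌈318/40⌉ = 8 bins.
Also, 9 items each exceed 20, and no two of those can share a bin, so at least 9 bins are needed.
A packing using 10 bins:
  bin 1: 35 = 35
  bin 2: 35 = 35
  bin 3: 34 = 34
  bin 4: 31 = 31
  bin 5: 29 = 29
  bin 6: 29 = 29
  bin 7: 29 = 29
  bin 8: 25 + 15 = 40
  bin 9: 21 + 15 = 36
  bin 10: 20 = 20
No arrangement into 9 bins stays within capacity, so 10 is optimal.

10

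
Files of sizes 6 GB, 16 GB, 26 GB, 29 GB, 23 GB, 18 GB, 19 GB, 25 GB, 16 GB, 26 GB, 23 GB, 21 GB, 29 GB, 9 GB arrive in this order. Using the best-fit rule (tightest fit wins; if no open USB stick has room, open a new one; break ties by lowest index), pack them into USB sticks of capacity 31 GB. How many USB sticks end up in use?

12

  6 → USB stick 1 (new)  [load 6/31]
  16 → USB stick 1  [load 22/31]
  26 → USB stick 2 (new)  [load 26/31]
  29 → USB stick 3 (new)  [load 29/31]
  23 → USB stick 4 (new)  [load 23/31]
  18 → USB stick 5 (new)  [load 18/31]
  19 → USB stick 6 (new)  [load 19/31]
  25 → USB stick 7 (new)  [load 25/31]
  16 → USB stick 8 (new)  [load 16/31]
  26 → USB stick 9 (new)  [load 26/31]
  23 → USB stick 10 (new)  [load 23/31]
  21 → USB stick 11 (new)  [load 21/31]
  29 → USB stick 12 (new)  [load 29/31]
  9 → USB stick 1  [load 31/31]
12 USB sticks opened.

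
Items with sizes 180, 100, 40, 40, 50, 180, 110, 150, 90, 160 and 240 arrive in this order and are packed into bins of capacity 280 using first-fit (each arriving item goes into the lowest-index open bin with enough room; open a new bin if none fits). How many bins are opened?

  180 → bin 1 (new)  [load 180/280]
  100 → bin 1  [load 280/280]
  40 → bin 2 (new)  [load 40/280]
  40 → bin 2  [load 80/280]
  50 → bin 2  [load 130/280]
  180 → bin 3 (new)  [load 180/280]
  110 → bin 2  [load 240/280]
  150 → bin 4 (new)  [load 150/280]
  90 → bin 3  [load 270/280]
  160 → bin 5 (new)  [load 160/280]
  240 → bin 6 (new)  [load 240/280]
6 bins opened.

6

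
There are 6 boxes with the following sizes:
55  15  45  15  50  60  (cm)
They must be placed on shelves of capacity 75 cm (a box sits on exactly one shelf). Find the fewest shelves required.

4

Total = 60 + 55 + 50 + 45 + 15 + 15 = 240 cm.
Lower bound: ⌈240/75⌉ = 4 shelves.
A packing using 4 shelves:
  shelf 1: 60 + 15 = 75
  shelf 2: 55 + 15 = 70
  shelf 3: 50 = 50
  shelf 4: 45 = 45
This matches the lower bound, so 4 is optimal.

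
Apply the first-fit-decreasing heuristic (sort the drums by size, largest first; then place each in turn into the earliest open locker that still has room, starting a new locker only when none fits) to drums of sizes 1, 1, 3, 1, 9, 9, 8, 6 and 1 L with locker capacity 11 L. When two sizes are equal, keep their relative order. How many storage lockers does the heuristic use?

4

Sorted descending: 9, 9, 8, 6, 3, 1, 1, 1, 1.
  9 → locker 1 (new)  [load 9/11]
  9 → locker 2 (new)  [load 9/11]
  8 → locker 3 (new)  [load 8/11]
  6 → locker 4 (new)  [load 6/11]
  3 → locker 3  [load 11/11]
  1 → locker 1  [load 10/11]
  1 → locker 1  [load 11/11]
  1 → locker 2  [load 10/11]
  1 → locker 2  [load 11/11]
4 storage lockers opened.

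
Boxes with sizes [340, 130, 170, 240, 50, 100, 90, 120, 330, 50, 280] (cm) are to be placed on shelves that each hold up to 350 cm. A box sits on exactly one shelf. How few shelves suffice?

6

Total = 340 + 330 + 280 + 240 + 170 + 130 + 120 + 100 + 90 + 50 + 50 = 1900 cm.
Lower bound: ⌈1900/350⌉ = 6 shelves.
A packing using 6 shelves:
  shelf 1: 340 = 340
  shelf 2: 330 = 330
  shelf 3: 280 + 50 = 330
  shelf 4: 240 + 100 = 340
  shelf 5: 170 + 130 + 50 = 350
  shelf 6: 120 + 90 = 210
This matches the lower bound, so 6 is optimal.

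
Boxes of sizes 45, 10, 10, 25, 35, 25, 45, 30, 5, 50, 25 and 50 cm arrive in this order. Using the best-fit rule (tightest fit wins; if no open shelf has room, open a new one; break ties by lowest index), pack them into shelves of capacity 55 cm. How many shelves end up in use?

8

  45 → shelf 1 (new)  [load 45/55]
  10 → shelf 1  [load 55/55]
  10 → shelf 2 (new)  [load 10/55]
  25 → shelf 2  [load 35/55]
  35 → shelf 3 (new)  [load 35/55]
  25 → shelf 4 (new)  [load 25/55]
  45 → shelf 5 (new)  [load 45/55]
  30 → shelf 4  [load 55/55]
  5 → shelf 5  [load 50/55]
  50 → shelf 6 (new)  [load 50/55]
  25 → shelf 7 (new)  [load 25/55]
  50 → shelf 8 (new)  [load 50/55]
8 shelves opened.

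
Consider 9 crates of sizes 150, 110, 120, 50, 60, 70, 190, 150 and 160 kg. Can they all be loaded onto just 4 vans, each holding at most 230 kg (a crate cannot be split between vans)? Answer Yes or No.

Total = 1060 kg; ⌈1060/230⌉ = 5.
At least 5 vans are required, but only 4 are allowed.

No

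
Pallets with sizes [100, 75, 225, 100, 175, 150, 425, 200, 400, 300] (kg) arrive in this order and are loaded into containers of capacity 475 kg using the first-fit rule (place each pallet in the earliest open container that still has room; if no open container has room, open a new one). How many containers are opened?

  100 → container 1 (new)  [load 100/475]
  75 → container 1  [load 175/475]
  225 → container 1  [load 400/475]
  100 → container 2 (new)  [load 100/475]
  175 → container 2  [load 275/475]
  150 → container 2  [load 425/475]
  425 → container 3 (new)  [load 425/475]
  200 → container 4 (new)  [load 200/475]
  400 → container 5 (new)  [load 400/475]
  300 → container 6 (new)  [load 300/475]
6 containers opened.

6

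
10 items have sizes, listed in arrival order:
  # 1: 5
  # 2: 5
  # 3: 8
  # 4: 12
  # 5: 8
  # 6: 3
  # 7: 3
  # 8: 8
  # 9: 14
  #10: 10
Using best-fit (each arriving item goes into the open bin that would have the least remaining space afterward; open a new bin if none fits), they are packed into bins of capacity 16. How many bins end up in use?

  5 → bin 1 (new)  [load 5/16]
  5 → bin 1  [load 10/16]
  8 → bin 2 (new)  [load 8/16]
  12 → bin 3 (new)  [load 12/16]
  8 → bin 2  [load 16/16]
  3 → bin 3  [load 15/16]
  3 → bin 1  [load 13/16]
  8 → bin 4 (new)  [load 8/16]
  14 → bin 5 (new)  [load 14/16]
  10 → bin 6 (new)  [load 10/16]
6 bins opened.

6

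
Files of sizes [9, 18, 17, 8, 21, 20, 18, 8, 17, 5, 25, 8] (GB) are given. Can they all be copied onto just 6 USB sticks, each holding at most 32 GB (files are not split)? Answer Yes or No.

Total = 174 GB; ⌈174/32⌉ = 6.
7 files each exceed half the capacity and cannot share a USB stick, forcing at least 7 USB sticks.
At least 7 USB sticks are required, but only 6 are allowed.

No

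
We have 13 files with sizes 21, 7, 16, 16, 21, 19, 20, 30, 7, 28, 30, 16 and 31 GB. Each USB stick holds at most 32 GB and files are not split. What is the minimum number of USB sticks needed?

Total = 31 + 30 + 30 + 28 + 21 + 21 + 20 + 19 + 16 + 16 + 16 + 7 + 7 = 262 GB.
Lower bound: ⌈262/32⌉ = 9 USB sticks.
A packing using 10 USB sticks:
  USB stick 1: 31 = 31
  USB stick 2: 30 = 30
  USB stick 3: 30 = 30
  USB stick 4: 28 = 28
  USB stick 5: 21 + 7 = 28
  USB stick 6: 21 + 7 = 28
  USB stick 7: 20 = 20
  USB stick 8: 19 = 19
  USB stick 9: 16 + 16 = 32
  USB stick 10: 16 = 16
No arrangement into 9 USB sticks stays within capacity, so 10 is optimal.

10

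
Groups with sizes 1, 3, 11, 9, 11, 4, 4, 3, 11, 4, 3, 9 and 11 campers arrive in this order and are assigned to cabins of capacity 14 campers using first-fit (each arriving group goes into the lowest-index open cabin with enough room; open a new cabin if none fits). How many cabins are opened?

7

  1 → cabin 1 (new)  [load 1/14]
  3 → cabin 1  [load 4/14]
  11 → cabin 2 (new)  [load 11/14]
  9 → cabin 1  [load 13/14]
  11 → cabin 3 (new)  [load 11/14]
  4 → cabin 4 (new)  [load 4/14]
  4 → cabin 4  [load 8/14]
  3 → cabin 2  [load 14/14]
  11 → cabin 5 (new)  [load 11/14]
  4 → cabin 4  [load 12/14]
  3 → cabin 3  [load 14/14]
  9 → cabin 6 (new)  [load 9/14]
  11 → cabin 7 (new)  [load 11/14]
7 cabins opened.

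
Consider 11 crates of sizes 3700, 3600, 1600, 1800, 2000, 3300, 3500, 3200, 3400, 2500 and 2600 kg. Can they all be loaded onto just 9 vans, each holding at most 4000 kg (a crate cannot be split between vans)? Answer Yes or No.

Total = 31200 kg; ⌈31200/4000⌉ = 8.
The bound of 8 does not rule out 9, but exhaustive search shows no assignment into 9 vans of capacity 4000 kg exists — the minimum is 10.

No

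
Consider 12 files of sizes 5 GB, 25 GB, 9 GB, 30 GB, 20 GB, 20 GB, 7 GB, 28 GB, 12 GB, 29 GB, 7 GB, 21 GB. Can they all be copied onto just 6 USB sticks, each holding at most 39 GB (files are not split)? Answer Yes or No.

Total = 213 GB; ⌈213/39⌉ = 6.
7 files each exceed half the capacity and cannot share a USB stick, forcing at least 7 USB sticks.
At least 7 USB sticks are required, but only 6 are allowed.

No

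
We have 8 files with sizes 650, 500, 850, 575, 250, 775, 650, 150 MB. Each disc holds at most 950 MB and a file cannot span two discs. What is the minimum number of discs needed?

6

Total = 850 + 775 + 650 + 650 + 575 + 500 + 250 + 150 = 4400 MB.
Lower bound: ⌈4400/950⌉ = 5 discs.
Also, 6 files each exceed 475 MB, and no two of those can share a disc, so at least 6 discs are needed.
A packing using 6 discs:
  disc 1: 850 = 850
  disc 2: 775 + 150 = 925
  disc 3: 650 + 250 = 900
  disc 4: 650 = 650
  disc 5: 575 = 575
  disc 6: 500 = 500
This matches the lower bound, so 6 is optimal.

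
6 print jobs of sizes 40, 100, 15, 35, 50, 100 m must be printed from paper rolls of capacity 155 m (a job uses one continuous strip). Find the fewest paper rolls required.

Total = 100 + 100 + 50 + 40 + 35 + 15 = 340 m.
Lower bound: ⌈340/155⌉ = 3 paper rolls.
A packing using 3 paper rolls:
  roll 1: 100 + 50 = 150
  roll 2: 100 + 40 + 15 = 155
  roll 3: 35 = 35
This matches the lower bound, so 3 is optimal.

3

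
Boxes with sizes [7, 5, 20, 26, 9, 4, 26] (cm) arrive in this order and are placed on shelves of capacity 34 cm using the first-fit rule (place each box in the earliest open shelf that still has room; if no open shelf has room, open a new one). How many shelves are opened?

  7 → shelf 1 (new)  [load 7/34]
  5 → shelf 1  [load 12/34]
  20 → shelf 1  [load 32/34]
  26 → shelf 2 (new)  [load 26/34]
  9 → shelf 3 (new)  [load 9/34]
  4 → shelf 2  [load 30/34]
  26 → shelf 4 (new)  [load 26/34]
4 shelves opened.

4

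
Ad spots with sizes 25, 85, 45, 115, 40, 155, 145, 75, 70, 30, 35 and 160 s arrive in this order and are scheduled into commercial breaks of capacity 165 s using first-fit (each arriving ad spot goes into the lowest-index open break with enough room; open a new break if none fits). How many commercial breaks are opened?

  25 → break 1 (new)  [load 25/165]
  85 → break 1  [load 110/165]
  45 → break 1  [load 155/165]
  115 → break 2 (new)  [load 115/165]
  40 → break 2  [load 155/165]
  155 → break 3 (new)  [load 155/165]
  145 → break 4 (new)  [load 145/165]
  75 → break 5 (new)  [load 75/165]
  70 → break 5  [load 145/165]
  30 → break 6 (new)  [load 30/165]
  35 → break 6  [load 65/165]
  160 → break 7 (new)  [load 160/165]
7 commercial breaks opened.

7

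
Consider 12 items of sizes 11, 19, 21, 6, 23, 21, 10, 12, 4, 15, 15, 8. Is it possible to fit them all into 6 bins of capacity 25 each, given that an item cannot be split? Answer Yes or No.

No

Total = 165; ⌈165/25⌉ = 7.
At least 7 bins are required, but only 6 are allowed.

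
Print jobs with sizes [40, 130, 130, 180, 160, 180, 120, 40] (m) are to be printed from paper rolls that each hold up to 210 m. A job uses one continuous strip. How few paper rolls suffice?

6

Total = 180 + 180 + 160 + 130 + 130 + 120 + 40 + 40 = 980 m.
Lower bound: ⌈980/210⌉ = 5 paper rolls.
Also, 6 print jobs each exceed 105 m, and no two of those can share a roll, so at least 6 paper rolls are needed.
A packing using 6 paper rolls:
  roll 1: 180 = 180
  roll 2: 180 = 180
  roll 3: 160 + 40 = 200
  roll 4: 130 + 40 = 170
  roll 5: 130 = 130
  roll 6: 120 = 120
This matches the lower bound, so 6 is optimal.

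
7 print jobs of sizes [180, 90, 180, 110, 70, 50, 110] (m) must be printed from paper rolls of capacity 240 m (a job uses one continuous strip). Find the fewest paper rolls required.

Total = 180 + 180 + 110 + 110 + 90 + 70 + 50 = 790 m.
Lower bound: ⌈790/240⌉ = 4 paper rolls.
A packing using 4 paper rolls:
  roll 1: 180 + 50 = 230
  roll 2: 180 = 180
  roll 3: 110 + 110 = 220
  roll 4: 90 + 70 = 160
This matches the lower bound, so 4 is optimal.

4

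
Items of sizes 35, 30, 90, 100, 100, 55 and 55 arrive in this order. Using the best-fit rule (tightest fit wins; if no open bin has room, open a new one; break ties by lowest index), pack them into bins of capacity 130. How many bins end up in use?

5

  35 → bin 1 (new)  [load 35/130]
  30 → bin 1  [load 65/130]
  90 → bin 2 (new)  [load 90/130]
  100 → bin 3 (new)  [load 100/130]
  100 → bin 4 (new)  [load 100/130]
  55 → bin 1  [load 120/130]
  55 → bin 5 (new)  [load 55/130]
5 bins opened.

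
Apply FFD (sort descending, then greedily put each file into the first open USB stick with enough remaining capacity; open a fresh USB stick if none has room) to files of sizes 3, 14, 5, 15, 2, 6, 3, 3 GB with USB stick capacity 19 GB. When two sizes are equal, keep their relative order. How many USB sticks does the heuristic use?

3

Sorted descending: 15, 14, 6, 5, 3, 3, 3, 2.
  15 → USB stick 1 (new)  [load 15/19]
  14 → USB stick 2 (new)  [load 14/19]
  6 → USB stick 3 (new)  [load 6/19]
  5 → USB stick 2  [load 19/19]
  3 → USB stick 1  [load 18/19]
  3 → USB stick 3  [load 9/19]
  3 → USB stick 3  [load 12/19]
  2 → USB stick 3  [load 14/19]
3 USB sticks opened.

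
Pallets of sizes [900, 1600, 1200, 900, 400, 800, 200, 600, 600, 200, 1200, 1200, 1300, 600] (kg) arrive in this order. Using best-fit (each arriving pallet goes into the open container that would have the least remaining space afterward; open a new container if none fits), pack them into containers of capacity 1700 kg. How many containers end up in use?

  900 → container 1 (new)  [load 900/1700]
  1600 → container 2 (new)  [load 1600/1700]
  1200 → container 3 (new)  [load 1200/1700]
  900 → container 4 (new)  [load 900/1700]
  400 → container 3  [load 1600/1700]
  800 → container 1  [load 1700/1700]
  200 → container 4  [load 1100/1700]
  600 → container 4  [load 1700/1700]
  600 → container 5 (new)  [load 600/1700]
  200 → container 5  [load 800/1700]
  1200 → container 6 (new)  [load 1200/1700]
  1200 → container 7 (new)  [load 1200/1700]
  1300 → container 8 (new)  [load 1300/1700]
  600 → container 5  [load 1400/1700]
8 containers opened.

8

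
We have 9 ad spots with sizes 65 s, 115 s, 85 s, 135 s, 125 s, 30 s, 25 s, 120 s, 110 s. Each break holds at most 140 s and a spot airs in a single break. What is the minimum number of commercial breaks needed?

7

Total = 135 + 125 + 120 + 115 + 110 + 85 + 65 + 30 + 25 = 810 s.
Lower bound: ⌈810/140⌉ = 6 commercial breaks.
A packing using 7 commercial breaks:
  break 1: 135 = 135
  break 2: 125 = 125
  break 3: 120 = 120
  break 4: 115 + 25 = 140
  break 5: 110 + 30 = 140
  break 6: 85 = 85
  break 7: 65 = 65
No arrangement into 6 commercial breaks stays within capacity, so 7 is optimal.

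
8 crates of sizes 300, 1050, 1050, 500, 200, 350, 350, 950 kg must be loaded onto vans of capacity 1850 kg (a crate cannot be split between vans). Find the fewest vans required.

Total = 1050 + 1050 + 950 + 500 + 350 + 350 + 300 + 200 = 4750 kg.
Lower bound: ⌈4750/1850⌉ = 3 vans.
A packing using 3 vans:
  van 1: 1050 + 500 + 300 = 1850
  van 2: 1050 + 350 + 350 = 1750
  van 3: 950 + 200 = 1150
This matches the lower bound, so 3 is optimal.

3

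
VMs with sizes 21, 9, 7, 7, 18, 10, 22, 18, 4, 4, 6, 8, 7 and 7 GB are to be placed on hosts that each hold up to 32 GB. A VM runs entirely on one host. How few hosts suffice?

5

Total = 22 + 21 + 18 + 18 + 10 + 9 + 8 + 7 + 7 + 7 + 7 + 6 + 4 + 4 = 148 GB.
Lower bound: ⌈148/32⌉ = 5 hosts.
A packing using 5 hosts:
  host 1: 22 + 10 = 32
  host 2: 21 + 9 = 30
  host 3: 18 + 8 + 6 = 32
  host 4: 18 + 7 + 7 = 32
  host 5: 7 + 7 + 4 + 4 = 22
This matches the lower bound, so 5 is optimal.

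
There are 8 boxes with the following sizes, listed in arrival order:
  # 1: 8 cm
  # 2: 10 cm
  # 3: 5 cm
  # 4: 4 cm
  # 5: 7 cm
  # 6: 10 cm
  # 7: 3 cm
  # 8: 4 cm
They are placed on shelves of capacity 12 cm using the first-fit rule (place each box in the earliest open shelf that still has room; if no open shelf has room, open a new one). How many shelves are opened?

  8 → shelf 1 (new)  [load 8/12]
  10 → shelf 2 (new)  [load 10/12]
  5 → shelf 3 (new)  [load 5/12]
  4 → shelf 1  [load 12/12]
  7 → shelf 3  [load 12/12]
  10 → shelf 4 (new)  [load 10/12]
  3 → shelf 5 (new)  [load 3/12]
  4 → shelf 5  [load 7/12]
5 shelves opened.

5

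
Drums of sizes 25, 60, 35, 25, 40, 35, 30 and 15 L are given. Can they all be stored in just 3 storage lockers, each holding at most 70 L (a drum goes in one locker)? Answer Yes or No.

Total = 265 L; ⌈265/70⌉ = 4.
At least 4 storage lockers are required, but only 3 are allowed.

No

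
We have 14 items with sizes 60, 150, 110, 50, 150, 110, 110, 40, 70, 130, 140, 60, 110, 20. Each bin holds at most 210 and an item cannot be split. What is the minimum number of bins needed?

8

Total = 150 + 150 + 140 + 130 + 110 + 110 + 110 + 110 + 70 + 60 + 60 + 50 + 40 + 20 = 1310.
Lower bound: ⌈1310/210⌉ = 7 bins.
Also, 8 items each exceed 105, and no two of those can share a bin, so at least 8 bins are needed.
A packing using 8 bins:
  bin 1: 150 + 60 = 210
  bin 2: 150 + 60 = 210
  bin 3: 140 + 70 = 210
  bin 4: 130 + 50 + 20 = 200
  bin 5: 110 + 40 = 150
  bin 6: 110 = 110
  bin 7: 110 = 110
  bin 8: 110 = 110
This matches the lower bound, so 8 is optimal.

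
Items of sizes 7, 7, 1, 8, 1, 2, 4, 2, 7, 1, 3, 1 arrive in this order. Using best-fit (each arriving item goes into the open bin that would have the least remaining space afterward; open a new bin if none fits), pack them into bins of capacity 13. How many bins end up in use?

4

  7 → bin 1 (new)  [load 7/13]
  7 → bin 2 (new)  [load 7/13]
  1 → bin 1  [load 8/13]
  8 → bin 3 (new)  [load 8/13]
  1 → bin 1  [load 9/13]
  2 → bin 1  [load 11/13]
  4 → bin 3  [load 12/13]
  2 → bin 1  [load 13/13]
  7 → bin 4 (new)  [load 7/13]
  1 → bin 3  [load 13/13]
  3 → bin 2  [load 10/13]
  1 → bin 2  [load 11/13]
4 bins opened.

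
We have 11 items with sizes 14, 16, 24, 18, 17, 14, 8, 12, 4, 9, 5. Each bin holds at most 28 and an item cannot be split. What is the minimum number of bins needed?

Total = 24 + 18 + 17 + 16 + 14 + 14 + 12 + 9 + 8 + 5 + 4 = 141.
Lower bound: ⌈141/28⌉ = 6 bins.
A packing using 6 bins:
  bin 1: 24 + 4 = 28
  bin 2: 18 + 9 = 27
  bin 3: 17 + 8 = 25
  bin 4: 16 + 12 = 28
  bin 5: 14 + 14 = 28
  bin 6: 5 = 5
This matches the lower bound, so 6 is optimal.

6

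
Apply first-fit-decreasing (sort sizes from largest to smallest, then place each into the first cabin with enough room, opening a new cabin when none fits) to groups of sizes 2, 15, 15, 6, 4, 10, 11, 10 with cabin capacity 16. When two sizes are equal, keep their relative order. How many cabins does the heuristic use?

5

Sorted descending: 15, 15, 11, 10, 10, 6, 4, 2.
  15 → cabin 1 (new)  [load 15/16]
  15 → cabin 2 (new)  [load 15/16]
  11 → cabin 3 (new)  [load 11/16]
  10 → cabin 4 (new)  [load 10/16]
  10 → cabin 5 (new)  [load 10/16]
  6 → cabin 4  [load 16/16]
  4 → cabin 3  [load 15/16]
  2 → cabin 5  [load 12/16]
5 cabins opened.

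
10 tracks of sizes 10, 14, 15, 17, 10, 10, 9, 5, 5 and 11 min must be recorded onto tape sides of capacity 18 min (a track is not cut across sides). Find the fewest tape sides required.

8

Total = 17 + 15 + 14 + 11 + 10 + 10 + 10 + 9 + 5 + 5 = 106 min.
Lower bound: ⌈106/18⌉ = 6 tape sides.
Also, 7 tracks each exceed 9 min, and no two of those can share a side, so at least 7 tape sides are needed.
A packing using 8 tape sides:
  side 1: 17 = 17
  side 2: 15 = 15
  side 3: 14 = 14
  side 4: 11 + 5 = 16
  side 5: 10 + 5 = 15
  side 6: 10 = 10
  side 7: 10 = 10
  side 8: 9 = 9
No arrangement into 7 tape sides stays within capacity, so 8 is optimal.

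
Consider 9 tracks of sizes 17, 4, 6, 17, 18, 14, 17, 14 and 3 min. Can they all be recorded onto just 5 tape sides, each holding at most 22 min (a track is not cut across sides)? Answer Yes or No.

No

Total = 110 min; ⌈110/22⌉ = 5.
6 tracks each exceed half the capacity and cannot share a side, forcing at least 6 tape sides.
At least 6 tape sides are required, but only 5 are allowed.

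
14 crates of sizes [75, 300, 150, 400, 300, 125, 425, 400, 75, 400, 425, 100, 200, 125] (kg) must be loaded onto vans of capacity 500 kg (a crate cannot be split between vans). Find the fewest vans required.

8

Total = 425 + 425 + 400 + 400 + 400 + 300 + 300 + 200 + 150 + 125 + 125 + 100 + 75 + 75 = 3500 kg.
Lower bound: ⌈3500/500⌉ = 7 vans.
A packing using 8 vans:
  van 1: 425 + 75 = 500
  van 2: 425 + 75 = 500
  van 3: 400 + 100 = 500
  van 4: 400 = 400
  van 5: 400 = 400
  van 6: 300 + 200 = 500
  van 7: 300 + 150 = 450
  van 8: 125 + 125 = 250
No arrangement into 7 vans stays within capacity, so 8 is optimal.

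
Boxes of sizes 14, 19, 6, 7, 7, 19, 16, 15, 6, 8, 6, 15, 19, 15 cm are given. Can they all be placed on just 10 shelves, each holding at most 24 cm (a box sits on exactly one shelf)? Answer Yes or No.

A valid assignment using 9 shelves:
  shelf 1: 19 = 19
  shelf 2: 19 = 19
  shelf 3: 19 = 19
  shelf 4: 16 + 8 = 24
  shelf 5: 15 + 7 = 22
  shelf 6: 15 + 7 = 22
  shelf 7: 15 + 6 = 21
  shelf 8: 14 + 6 = 20
  shelf 9: 6 = 6
That uses only 9 ≤ 10, so 10 shelves are enough.

Yes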